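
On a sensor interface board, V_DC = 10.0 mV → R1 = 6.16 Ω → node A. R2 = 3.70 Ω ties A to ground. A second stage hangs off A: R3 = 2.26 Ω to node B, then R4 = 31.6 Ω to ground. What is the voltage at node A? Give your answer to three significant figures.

Node A sees R2 in parallel with the series input of stage 2, R3 + R4 = 33.86 Ω.
Effective lower resistance at A: R2 ‖ 33.86 = 3.336 Ω.
First divider: V_A = V_DC · 3.336/(6.16 + 3.336) = 3.513 mV.

V_A ≈ 3.51 mV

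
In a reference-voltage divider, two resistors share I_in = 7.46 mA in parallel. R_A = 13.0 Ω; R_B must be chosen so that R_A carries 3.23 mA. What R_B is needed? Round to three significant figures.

R_B ≈ 9.93 Ω

Two-branch current divider: I_A = I_in · R_B/(R_A + R_B).
3.23/7.46 = R_B/(R_A + R_B) → R_B = R_A · (0.4330)/(1 − 0.4330) = 13.0 × 0.7636 = 9.927 Ω.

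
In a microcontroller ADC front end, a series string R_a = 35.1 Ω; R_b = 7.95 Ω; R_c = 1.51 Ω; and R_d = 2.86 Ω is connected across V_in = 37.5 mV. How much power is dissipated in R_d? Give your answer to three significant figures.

The common current is I = 37.5/47.42 = 0.7908 mA.
P(R_d) = I²·R_d = (0.7908)² × 2.86 = 1.789 µW.

P ≈ 1.79 µW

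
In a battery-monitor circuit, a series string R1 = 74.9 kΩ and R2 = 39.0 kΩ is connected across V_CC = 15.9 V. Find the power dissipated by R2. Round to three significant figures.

P ≈ 0.760 mW

The common current is I = 15.9/113.9 = 0.1396 mA.
P = I²R = 0.01949 × 39.0 = 0.7600 mW.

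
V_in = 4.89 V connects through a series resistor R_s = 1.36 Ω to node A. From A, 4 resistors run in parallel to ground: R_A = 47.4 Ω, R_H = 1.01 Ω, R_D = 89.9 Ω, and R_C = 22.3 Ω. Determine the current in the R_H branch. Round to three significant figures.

I ≈ 1.98 A

Parallel bank: R_p = 1/(1/47.4 + 1/1.01 + 1/89.9 + 1/22.3) = 0.9371 Ω.
V_A = 4.89 × 0.9371/2.297 = 1.995 V.
I(R_H) = V_A / R_H = 1.995/1.01 = 1.975 A.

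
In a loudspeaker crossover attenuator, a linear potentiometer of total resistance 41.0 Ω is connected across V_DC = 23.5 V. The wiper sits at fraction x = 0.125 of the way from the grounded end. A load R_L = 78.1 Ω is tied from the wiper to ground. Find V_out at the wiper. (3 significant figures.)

Lower segment x·R_p = 5.125 Ω; upper segment (1−x)·R_p = 35.88 Ω.
Lower segment in parallel with the load: 5.125 ‖ 78.1 = 4.809 Ω.
Loaded-divider output: V_out = 23.5 × 0.1182 = 2.778 V.

V_out ≈ 2.78 V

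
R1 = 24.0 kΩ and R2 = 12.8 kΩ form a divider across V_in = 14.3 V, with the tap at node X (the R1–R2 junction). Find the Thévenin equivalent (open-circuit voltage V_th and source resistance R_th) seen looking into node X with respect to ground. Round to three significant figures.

With X open, the divider is unloaded: V_th = 14.3 × 12.8/36.80 = 4.974 V.
Looking into X with the source shorted: R_th = R1·R2/(R1+R2) = 24.00 × 12.8/36.80 = 8.348 kΩ.

V_th ≈ 4.97 V, R_th ≈ 8.35 kΩ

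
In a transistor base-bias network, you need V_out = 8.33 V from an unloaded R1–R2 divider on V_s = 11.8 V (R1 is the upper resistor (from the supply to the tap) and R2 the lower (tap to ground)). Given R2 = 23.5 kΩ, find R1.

R1 ≈ 9.79 kΩ

The divider ratio is R2/(R1+R2) = 8.33/11.8 = 0.7059.
Rearranging, R1 = R2·(1−k)/k = 23.5 × 0.4166 = 9.789 kΩ.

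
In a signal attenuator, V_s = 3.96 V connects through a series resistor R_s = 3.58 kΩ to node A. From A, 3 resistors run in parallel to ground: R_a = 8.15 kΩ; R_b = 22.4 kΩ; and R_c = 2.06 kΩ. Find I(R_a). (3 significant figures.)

I ≈ 0.146 mA

Parallel bank: R_p = 1/(1/8.15 + 1/22.4 + 1/2.06) = 1.532 kΩ.
V_A by voltage divider: V_A = 3.96 × 1.532/(3.58 + 1.532) = 1.187 V.
Branch current I = V_A/R_a = 1.187/8.15 = 0.1456 mA.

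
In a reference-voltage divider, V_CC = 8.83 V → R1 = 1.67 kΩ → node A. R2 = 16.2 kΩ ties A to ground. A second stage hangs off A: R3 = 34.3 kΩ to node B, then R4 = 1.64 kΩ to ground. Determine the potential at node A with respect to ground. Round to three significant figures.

The second stage (R3 + R4 = 35.94 kΩ) loads node A in parallel with R2.
R2 ‖ (R3+R4) = 11.17 kΩ.
First divider: V_A = V_CC · 11.17/(1.67 + 11.17) = 7.681 V.

V_A ≈ 7.68 V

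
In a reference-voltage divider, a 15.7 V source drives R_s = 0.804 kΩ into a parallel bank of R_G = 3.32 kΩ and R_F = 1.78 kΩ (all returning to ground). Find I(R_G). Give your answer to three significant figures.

I ≈ 2.79 mA

Combine the parallel branches: R_p = (1/3.32 + 1/1.78)⁻¹ = 1.159 kΩ.
V_A by voltage divider: V_A = 15.7 × 1.159/(0.804 + 1.159) = 9.269 V.
Branch current I = V_A/R_G = 9.269/3.32 = 2.792 mA.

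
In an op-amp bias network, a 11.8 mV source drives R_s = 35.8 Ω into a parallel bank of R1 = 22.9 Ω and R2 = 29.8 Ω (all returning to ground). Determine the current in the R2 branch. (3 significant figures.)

Equivalent of the parallel group: R_p = 12.95 Ω.
V_A by voltage divider: V_A = 11.8 × 12.95/(35.8 + 12.95) = 3.134 mV.
I(R2) = V_A / R2 = 3.134/29.8 = 0.1052 mA.

I ≈ 0.105 mA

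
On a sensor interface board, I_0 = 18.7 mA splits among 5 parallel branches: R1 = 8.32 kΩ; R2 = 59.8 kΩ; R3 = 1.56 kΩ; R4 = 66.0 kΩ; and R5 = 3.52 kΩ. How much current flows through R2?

I ≈ 0.290 mA

ΣG = 1/8.32 + 1/59.8 + 1/1.56 + 1/66.0 + 1/3.52 = 1.077.
Current divider: I(R2) = I_0 · G_k/ΣG = 18.7 × (0.01672/1.077) = 18.7 × 0.01552 = 0.2903 mA.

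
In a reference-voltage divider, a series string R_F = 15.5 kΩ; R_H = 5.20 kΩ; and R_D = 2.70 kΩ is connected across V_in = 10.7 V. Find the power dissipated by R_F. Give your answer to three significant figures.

The common current is I = 10.7/23.40 = 0.4573 mA.
P(R_F) = I²·R_F = (0.4573)² × 15.5 = 3.241 mW.

P ≈ 3.24 mW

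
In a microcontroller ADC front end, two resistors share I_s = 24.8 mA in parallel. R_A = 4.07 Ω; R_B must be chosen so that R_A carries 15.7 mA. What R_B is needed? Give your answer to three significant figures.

The fraction through R_A equals R_B/(R_A+R_B).
15.7/24.8 = R_B/(R_A + R_B) → R_B = R_A · (0.6331)/(1 − 0.6331) = 4.07 × 1.725 = 7.022 Ω.

R_B ≈ 7.02 Ω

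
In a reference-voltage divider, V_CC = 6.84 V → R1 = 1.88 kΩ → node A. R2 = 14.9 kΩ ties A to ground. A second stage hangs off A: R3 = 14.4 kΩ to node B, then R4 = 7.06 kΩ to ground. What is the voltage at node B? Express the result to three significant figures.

V_B ≈ 1.85 V

Node A sees R2 in parallel with the series input of stage 2, R3 + R4 = 21.46 kΩ.
Effective lower resistance at A: R2 ‖ 21.46 = 8.794 kΩ.
So V_A = 6.84 × 0.8239 = 5.635 V.
Then the unloaded second divider: V_B = V_A × R4/(R3+R4) = 5.635 × 0.3290 = 1.854 V.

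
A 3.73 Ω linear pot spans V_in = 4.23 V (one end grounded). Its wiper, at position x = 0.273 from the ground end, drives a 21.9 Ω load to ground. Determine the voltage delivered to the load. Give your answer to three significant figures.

Split the track: R_lower = x·R_p = 1.018 Ω, R_upper = (1−x)·R_p = 2.712 Ω.
R_L loads the lower segment: effective lower R = 0.9730 Ω.
V_out = 4.23 × 0.9730/(2.712 + 0.9730) = 1.117 V.

V_out ≈ 1.12 V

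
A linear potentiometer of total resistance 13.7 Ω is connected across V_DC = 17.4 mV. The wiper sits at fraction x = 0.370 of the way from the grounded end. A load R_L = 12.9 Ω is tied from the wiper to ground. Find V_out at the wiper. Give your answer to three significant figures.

The pot divides into 8.631 Ω above the wiper and 5.069 Ω below.
Lower segment in parallel with the load: 5.069 ‖ 12.9 = 3.639 Ω.
Loaded-divider output: V_out = 17.4 × 0.2966 = 5.160 mV.
(Unloaded: V_out = x·V_DC = 6.44 mV.)

V_out ≈ 5.16 mV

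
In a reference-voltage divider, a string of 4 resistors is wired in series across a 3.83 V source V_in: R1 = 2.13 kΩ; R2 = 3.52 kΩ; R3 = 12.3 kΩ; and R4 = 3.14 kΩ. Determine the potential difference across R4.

V ≈ 0.570 V

Total series resistance ΣR = 2.13 + 3.52 + 12.3 + 3.14 = 21.09 kΩ.
By the voltage-divider rule, V = 3.83 × 3.140/21.09 = 0.5702 V.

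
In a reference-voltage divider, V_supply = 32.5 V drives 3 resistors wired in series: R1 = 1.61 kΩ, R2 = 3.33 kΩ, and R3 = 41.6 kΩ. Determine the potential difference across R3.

V ≈ 29.1 V

Total series resistance ΣR = 1.61 + 3.33 + 41.6 = 46.54 kΩ.
V = V_supply · R/ΣR = 32.5 × 0.8939 = 29.05 V.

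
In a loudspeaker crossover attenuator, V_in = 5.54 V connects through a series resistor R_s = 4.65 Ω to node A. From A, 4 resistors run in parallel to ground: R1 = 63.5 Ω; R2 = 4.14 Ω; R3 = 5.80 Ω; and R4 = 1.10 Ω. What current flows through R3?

Equivalent of the parallel group: R_p = 0.7469 Ω.
Node voltage V_A = V_in · R_p/(R_s + R_p) = 5.54 × 0.1384 = 0.7667 V.
I(R3) = V_A / R3 = 0.7667/5.80 = 0.1322 A.

I ≈ 0.132 A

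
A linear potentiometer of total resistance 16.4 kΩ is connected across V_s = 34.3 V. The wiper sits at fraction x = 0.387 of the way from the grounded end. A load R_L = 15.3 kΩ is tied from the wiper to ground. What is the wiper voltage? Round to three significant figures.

The pot divides into 10.05 kΩ above the wiper and 6.347 kΩ below.
(x·R_p) ‖ R_L = 4.486 kΩ.
Loaded-divider output: V_out = 34.3 × 0.3085 = 10.58 V.
(Unloaded: V_out = x·V_s = 13.3 V.)

V_out ≈ 10.6 V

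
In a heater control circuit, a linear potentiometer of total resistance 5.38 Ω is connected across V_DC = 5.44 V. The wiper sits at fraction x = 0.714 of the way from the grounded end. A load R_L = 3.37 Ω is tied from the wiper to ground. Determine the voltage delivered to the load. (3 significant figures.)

The pot divides into 1.539 Ω above the wiper and 3.841 Ω below.
(x·R_p) ‖ R_L = 1.795 Ω.
Loaded-divider output: V_out = 5.44 × 0.5385 = 2.929 V.

V_out ≈ 2.93 V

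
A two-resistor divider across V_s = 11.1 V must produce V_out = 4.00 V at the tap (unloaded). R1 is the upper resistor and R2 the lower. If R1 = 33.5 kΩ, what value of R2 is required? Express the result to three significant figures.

R2 ≈ 18.9 kΩ

The divider ratio is R2/(R1+R2) = 4.00/11.1 = 0.3604.
R2 = R1 · 0.3604/(1 − 0.3604) = 18.87 kΩ.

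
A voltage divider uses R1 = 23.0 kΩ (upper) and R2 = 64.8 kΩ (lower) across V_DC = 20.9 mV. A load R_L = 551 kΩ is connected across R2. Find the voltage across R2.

First combine the lower leg with the load: R2 ‖ R_L = 57.98 kΩ.
Voltage divider with the loaded lower leg: V_out = 20.9 × 57.98/(23.0 + 57.98) = 20.9 × 0.7160 = 14.96 mV.

V_out ≈ 15.0 mV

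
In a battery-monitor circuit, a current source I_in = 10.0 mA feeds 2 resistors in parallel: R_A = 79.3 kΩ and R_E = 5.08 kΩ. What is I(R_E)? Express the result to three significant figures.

With just two branches, the current splits inversely with resistance.
So I = 10.0 × 79.3/84.38 = 9.398 mA.

I ≈ 9.40 mA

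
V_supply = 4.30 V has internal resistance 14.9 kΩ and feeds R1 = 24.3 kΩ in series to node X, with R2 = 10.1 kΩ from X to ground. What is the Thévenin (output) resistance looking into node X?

R1' = 14.9 + 24.3 = 39.20 kΩ (source resistance + R1).
Zeroing V_supply shorts the top of R1' to ground, so R_th = R1' ‖ R2 = 8.031 kΩ.

R_th ≈ 8.03 kΩ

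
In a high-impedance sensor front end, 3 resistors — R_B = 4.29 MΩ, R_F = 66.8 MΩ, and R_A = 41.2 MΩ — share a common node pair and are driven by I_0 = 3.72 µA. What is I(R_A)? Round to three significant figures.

I ≈ 0.332 µA

ΣG = 1/4.29 + 1/66.8 + 1/41.2 = 0.2723.
R_A takes the fraction G_k/ΣG = 0.02427/0.2723 = 0.08912, so I = 3.72 × 0.08912 = 0.3315 µA.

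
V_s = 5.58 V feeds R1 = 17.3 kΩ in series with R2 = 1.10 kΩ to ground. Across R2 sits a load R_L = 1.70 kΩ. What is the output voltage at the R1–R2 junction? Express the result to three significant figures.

The load sits in parallel with R2, giving an effective lower resistance R2' = R2·R_L/(R2+R_L) = 0.6679 kΩ.
Then V_out = V_s · R2'/(R1 + R2') = 5.58 × 0.6679/17.97 = 0.2074 V.
(Unloaded it would be 0.334 V; the load pulls it down.)

V_out ≈ 0.207 V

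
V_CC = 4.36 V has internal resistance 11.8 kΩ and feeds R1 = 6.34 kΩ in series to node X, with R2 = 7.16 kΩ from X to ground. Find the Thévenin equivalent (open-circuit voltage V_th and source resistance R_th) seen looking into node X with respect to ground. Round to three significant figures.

V_th ≈ 1.23 V, R_th ≈ 5.13 kΩ

R1' = 11.8 + 6.34 = 18.14 kΩ (source resistance + R1).
With X open, the divider is unloaded: V_th = 4.36 × 7.16/25.30 = 1.234 V.
With V_CC suppressed (replaced by a short), R_th = R1' ‖ R2 = (18.14 × 7.16)/(18.14 + 7.16) = 5.134 kΩ.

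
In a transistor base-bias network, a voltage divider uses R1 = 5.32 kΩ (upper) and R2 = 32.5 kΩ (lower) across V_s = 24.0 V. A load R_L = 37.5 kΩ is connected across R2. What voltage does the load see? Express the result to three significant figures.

First combine the lower leg with the load: R2 ‖ R_L = 17.41 kΩ.
Then V_out = V_s · R2'/(R1 + R2') = 24.0 × 17.41/22.73 = 18.38 V.
(Unloaded it would be 20.6 V; the load pulls it down.)

V_out ≈ 18.4 V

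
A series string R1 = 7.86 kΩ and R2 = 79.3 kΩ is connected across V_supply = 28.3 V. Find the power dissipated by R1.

P ≈ 0.829 mW

Series current I = V_supply/ΣR = 28.3/87.16 = 0.3247 mA.
P = I²R = 0.1054 × 7.86 = 0.8286 mW.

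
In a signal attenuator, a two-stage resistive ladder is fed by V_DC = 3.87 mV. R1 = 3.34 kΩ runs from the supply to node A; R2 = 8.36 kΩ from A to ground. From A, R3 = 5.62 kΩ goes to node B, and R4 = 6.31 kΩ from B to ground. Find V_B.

V_B ≈ 1.22 mV

Node A sees R2 in parallel with the series input of stage 2, R3 + R4 = 11.93 kΩ.
Effective lower resistance at A: R2 ‖ 11.93 = 4.915 kΩ.
First divider: V_A = V_DC · 4.915/(3.34 + 4.915) = 2.304 mV.
Then the unloaded second divider: V_B = V_A × R4/(R3+R4) = 2.304 × 0.5289 = 1.219 mV.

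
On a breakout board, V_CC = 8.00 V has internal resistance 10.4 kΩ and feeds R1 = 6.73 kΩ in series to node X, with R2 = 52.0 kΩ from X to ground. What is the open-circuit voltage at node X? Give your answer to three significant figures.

V_th ≈ 6.02 V

R1' = 10.4 + 6.73 = 17.13 kΩ (source resistance + R1).
V_th is the unloaded tap voltage: V_CC · R2/(R1'+R2) = 8.00 × 0.7522 = 6.018 V.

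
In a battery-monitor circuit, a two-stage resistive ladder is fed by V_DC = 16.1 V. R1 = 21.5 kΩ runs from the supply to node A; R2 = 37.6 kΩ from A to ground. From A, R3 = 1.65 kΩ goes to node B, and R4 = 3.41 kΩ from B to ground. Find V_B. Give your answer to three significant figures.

The second stage (R3 + R4 = 5.060 kΩ) loads node A in parallel with R2.
R2 ‖ (R3+R4) = 4.460 kΩ.
So V_A = 16.1 × 0.1718 = 2.766 V.
V_B = V_A × 0.6739 = 1.864 V.

V_B ≈ 1.86 V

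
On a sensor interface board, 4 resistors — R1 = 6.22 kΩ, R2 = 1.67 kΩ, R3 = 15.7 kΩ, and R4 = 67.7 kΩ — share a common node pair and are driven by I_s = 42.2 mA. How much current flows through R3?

ΣG = 1/6.22 + 1/1.67 + 1/15.7 + 1/67.7 = 0.8380.
By the current-divider rule, I = I_s · G_k/ΣG = 42.2 × 0.07600 = 3.207 mA.

I ≈ 3.21 mA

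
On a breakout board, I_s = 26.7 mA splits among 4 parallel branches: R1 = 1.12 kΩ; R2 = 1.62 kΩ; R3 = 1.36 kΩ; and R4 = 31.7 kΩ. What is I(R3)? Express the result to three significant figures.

I ≈ 8.62 mA

Total conductance ΣG = 1/1.12 + 1/1.62 + 1/1.36 + 1/31.7 = 2.277 (units of 1/kΩ).
Current divider: I(R3) = I_s · G_k/ΣG = 26.7 × (0.7353/2.277) = 26.7 × 0.3229 = 8.622 mA.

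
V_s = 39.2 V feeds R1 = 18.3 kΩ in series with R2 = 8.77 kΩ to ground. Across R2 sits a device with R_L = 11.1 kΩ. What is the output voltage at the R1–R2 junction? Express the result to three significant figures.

V_out ≈ 8.28 V

R2 ‖ R_L = (8.77 × 11.1)/(8.77 + 11.1) = 4.899 kΩ.
Voltage divider with the loaded lower leg: V_out = 39.2 × 4.899/(18.3 + 4.899) = 39.2 × 0.2112 = 8.278 V.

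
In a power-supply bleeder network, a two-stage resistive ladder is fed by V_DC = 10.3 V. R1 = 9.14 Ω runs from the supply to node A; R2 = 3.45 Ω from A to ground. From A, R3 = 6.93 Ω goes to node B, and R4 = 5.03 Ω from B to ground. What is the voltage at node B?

V_B ≈ 0.982 V

Looking into the second stage from A: R3 + R4 = 11.96 Ω appears in parallel with R2.
Effective lower resistance at A: R2 ‖ 11.96 = 2.678 Ω.
So V_A = 10.3 × 0.2266 = 2.334 V.
Stage 2 is unloaded, so V_B = V_A · R4/(R3+R4) = 2.334 × 5.03/11.96 = 0.9815 V.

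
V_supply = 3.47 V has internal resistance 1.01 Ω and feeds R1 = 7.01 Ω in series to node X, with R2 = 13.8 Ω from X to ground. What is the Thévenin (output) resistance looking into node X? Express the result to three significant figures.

R_th ≈ 5.07 Ω

R1' = 1.01 + 7.01 = 8.020 Ω (source resistance + R1).
Zeroing V_supply shorts the top of R1' to ground, so R_th = R1' ‖ R2 = 5.072 Ω.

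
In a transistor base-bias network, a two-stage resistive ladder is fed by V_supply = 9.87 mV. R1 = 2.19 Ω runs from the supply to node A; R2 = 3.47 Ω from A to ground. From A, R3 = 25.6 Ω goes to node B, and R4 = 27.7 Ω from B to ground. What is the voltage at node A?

V_A ≈ 5.90 mV

The second stage (R3 + R4 = 53.30 Ω) loads node A in parallel with R2.
Effective lower resistance at A: R2 ‖ 53.30 = 3.258 Ω.
V_A = 9.87 × 3.258/(2.19 + 3.258) = 5.902 mV.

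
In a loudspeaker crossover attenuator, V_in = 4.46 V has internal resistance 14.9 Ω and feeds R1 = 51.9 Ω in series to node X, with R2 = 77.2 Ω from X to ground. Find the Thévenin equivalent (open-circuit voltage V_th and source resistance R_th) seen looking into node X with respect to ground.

R1' = 14.9 + 51.9 = 66.80 Ω (source resistance + R1).
Open-circuit (no load on X): V_th = V_in · R2/(R1' + R2) = 4.46 × 77.2/(66.80 + 77.2) = 2.391 V.
Looking into X with the source shorted: R_th = R1'·R2/(R1'+R2) = 66.80 × 77.2/144.0 = 35.81 Ω.

V_th ≈ 2.39 V, R_th ≈ 35.8 Ω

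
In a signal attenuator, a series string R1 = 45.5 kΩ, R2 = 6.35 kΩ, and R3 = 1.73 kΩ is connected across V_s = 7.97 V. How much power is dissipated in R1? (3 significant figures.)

Series current I = V_s/ΣR = 7.97/53.58 = 0.1487 mA.
P = I²R = 0.02213 × 45.5 = 1.007 mW.

P ≈ 1.01 mW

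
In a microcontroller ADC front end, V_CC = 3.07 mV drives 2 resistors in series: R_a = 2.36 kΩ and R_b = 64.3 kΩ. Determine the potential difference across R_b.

V ≈ 2.96 mV

Series total: ΣR = 2.36 + 64.3 = 66.66 kΩ.
V = V_CC · R/ΣR = 3.07 × 0.9646 = 2.961 mV.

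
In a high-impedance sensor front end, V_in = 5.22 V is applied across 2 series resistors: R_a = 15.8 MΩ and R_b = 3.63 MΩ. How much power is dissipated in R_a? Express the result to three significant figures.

The common current is I = 5.22/19.43 = 0.2687 µA.
V(R_a) = I·R = 4.245 V; P = V·I = 4.245 × 0.2687 = 1.140 µW.

P ≈ 1.14 µW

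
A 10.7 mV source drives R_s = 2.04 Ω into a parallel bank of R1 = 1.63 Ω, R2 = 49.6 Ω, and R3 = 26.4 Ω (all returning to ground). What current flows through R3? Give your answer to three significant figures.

I ≈ 0.171 mA

Combine the parallel branches: R_p = (1/1.63 + 1/49.6 + 1/26.4)⁻¹ = 1.489 Ω.
Node voltage V_A = V_DC · R_p/(R_s + R_p) = 10.7 × 0.4220 = 4.515 mV.
I(R3) = V_A / R3 = 4.515/26.4 = 0.1710 mA.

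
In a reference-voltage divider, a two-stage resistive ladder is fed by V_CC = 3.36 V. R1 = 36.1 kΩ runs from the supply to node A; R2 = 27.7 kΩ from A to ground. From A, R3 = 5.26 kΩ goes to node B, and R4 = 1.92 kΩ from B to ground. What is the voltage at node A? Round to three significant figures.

V_A ≈ 0.458 V

Node A sees R2 in parallel with the series input of stage 2, R3 + R4 = 7.180 kΩ.
R2 ‖ (R3+R4) = 5.702 kΩ.
First divider: V_A = V_CC · 5.702/(36.1 + 5.702) = 0.4583 V.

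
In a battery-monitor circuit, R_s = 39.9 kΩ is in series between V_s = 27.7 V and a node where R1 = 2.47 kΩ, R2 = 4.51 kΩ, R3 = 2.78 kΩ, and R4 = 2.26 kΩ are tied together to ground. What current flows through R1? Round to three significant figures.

I ≈ 0.193 mA

Combine the parallel branches: R_p = (1/2.47 + 1/4.51 + 1/2.78 + 1/2.26)⁻¹ = 0.6999 kΩ.
V_A by voltage divider: V_A = 27.7 × 0.6999/(39.9 + 0.6999) = 0.4775 V.
Branch current I = V_A/R1 = 0.4775/2.47 = 0.1933 mA.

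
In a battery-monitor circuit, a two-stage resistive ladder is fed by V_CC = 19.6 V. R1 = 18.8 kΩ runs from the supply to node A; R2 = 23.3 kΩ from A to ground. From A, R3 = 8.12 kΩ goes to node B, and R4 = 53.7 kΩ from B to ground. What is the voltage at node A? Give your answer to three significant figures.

The second stage (R3 + R4 = 61.82 kΩ) loads node A in parallel with R2.
Effective lower resistance at A: R2 ‖ 61.82 = 16.92 kΩ.
So V_A = 19.6 × 0.4737 = 9.285 V.

V_A ≈ 9.28 V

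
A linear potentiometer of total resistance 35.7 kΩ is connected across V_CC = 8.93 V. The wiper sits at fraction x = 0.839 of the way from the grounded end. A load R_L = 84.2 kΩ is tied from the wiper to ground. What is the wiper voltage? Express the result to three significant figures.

Lower segment x·R_p = 29.95 kΩ; upper segment (1−x)·R_p = 5.748 kΩ.
Lower segment in parallel with the load: 29.95 ‖ 84.2 = 22.09 kΩ.
Loaded-divider output: V_out = 8.93 × 0.7936 = 7.086 V.

V_out ≈ 7.09 V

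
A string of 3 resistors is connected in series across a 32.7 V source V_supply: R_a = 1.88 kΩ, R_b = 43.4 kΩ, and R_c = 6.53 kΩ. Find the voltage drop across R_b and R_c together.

V ≈ 31.5 V

Series total: ΣR = 1.88 + 43.4 + 6.53 = 51.81 kΩ.
R_{R_b..R_c} = 43.4 + 6.53 = 49.93 kΩ.
By the voltage-divider rule, V = 32.7 × 49.93/51.81 = 31.51 V.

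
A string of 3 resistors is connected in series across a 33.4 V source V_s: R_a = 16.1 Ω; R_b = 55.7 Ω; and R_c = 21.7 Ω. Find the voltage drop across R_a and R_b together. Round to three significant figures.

V ≈ 25.6 V

Series total: ΣR = 16.1 + 55.7 + 21.7 = 93.50 Ω.
R_{R_a..R_b} = 16.1 + 55.7 = 71.80 Ω.
V = V_s · R/ΣR = 33.4 × 0.7679 = 25.65 V.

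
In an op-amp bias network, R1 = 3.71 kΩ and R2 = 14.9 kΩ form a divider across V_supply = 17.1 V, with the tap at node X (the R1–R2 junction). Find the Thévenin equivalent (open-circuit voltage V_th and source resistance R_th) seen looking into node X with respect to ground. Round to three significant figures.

Open-circuit (no load on X): V_th = V_supply · R2/(R1 + R2) = 17.1 × 14.9/(3.710 + 14.9) = 13.69 V.
Looking into X with the source shorted: R_th = R1·R2/(R1+R2) = 3.710 × 14.9/18.61 = 2.970 kΩ.

V_th ≈ 13.7 V, R_th ≈ 2.97 kΩ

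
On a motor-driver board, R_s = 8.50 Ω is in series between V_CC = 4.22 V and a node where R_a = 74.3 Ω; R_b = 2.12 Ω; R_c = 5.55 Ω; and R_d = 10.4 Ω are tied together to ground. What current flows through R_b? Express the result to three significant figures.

I ≈ 0.266 A

Combine the parallel branches: R_p = (1/74.3 + 1/2.12 + 1/5.55 + 1/10.4)⁻¹ = 1.313 Ω.
V_A = 4.22 × 1.313/9.813 = 0.5647 V.
I(R_b) = V_A / R_b = 0.5647/2.12 = 0.2664 A.
(Check via current divider: I_total = 0.4300 A; share G_k/ΣG = 0.6194 → same result.)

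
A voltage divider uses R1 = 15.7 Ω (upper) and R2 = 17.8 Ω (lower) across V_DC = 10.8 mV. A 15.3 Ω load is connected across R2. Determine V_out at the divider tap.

R2 ‖ R_L = (17.8 × 15.3)/(17.8 + 15.3) = 8.228 Ω.
Voltage divider with the loaded lower leg: V_out = 10.8 × 8.228/(15.7 + 8.228) = 10.8 × 0.3439 = 3.714 mV.

V_out ≈ 3.71 mV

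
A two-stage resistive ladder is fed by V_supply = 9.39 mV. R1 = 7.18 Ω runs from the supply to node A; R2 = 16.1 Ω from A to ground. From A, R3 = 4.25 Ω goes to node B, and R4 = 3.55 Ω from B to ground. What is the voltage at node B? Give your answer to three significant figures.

V_B ≈ 1.81 mV

The second stage (R3 + R4 = 7.800 Ω) loads node A in parallel with R2.
Effective lower resistance at A: R2 ‖ 7.800 = 5.254 Ω.
So V_A = 9.39 × 0.4226 = 3.968 mV.
V_B = V_A × 0.4551 = 1.806 mV.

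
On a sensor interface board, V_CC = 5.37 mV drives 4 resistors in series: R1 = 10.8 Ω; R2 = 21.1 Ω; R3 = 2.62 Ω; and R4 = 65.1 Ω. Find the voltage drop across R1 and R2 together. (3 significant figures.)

V ≈ 1.72 mV

Series total: ΣR = 10.8 + 21.1 + 2.62 + 65.1 = 99.62 Ω.
R_{R1..R2} = 10.8 + 21.1 = 31.90 Ω.
Voltage divider: V = V_CC · (31.90 / 99.62) = 5.37 × 0.3202 = 1.720 mV.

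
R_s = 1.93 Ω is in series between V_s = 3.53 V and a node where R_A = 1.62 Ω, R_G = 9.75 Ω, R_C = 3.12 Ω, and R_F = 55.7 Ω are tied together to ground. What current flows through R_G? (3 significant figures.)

I ≈ 0.119 A

Combine the parallel branches: R_p = (1/1.62 + 1/9.75 + 1/3.12 + 1/55.7)⁻¹ = 0.9449 Ω.
V_A = 3.53 × 0.9449/2.875 = 1.160 V.
Branch current I = V_A/R_G = 1.160/9.75 = 0.1190 A.
(Equivalently: I_total = 1.228 A, then current-divider fraction G_k/ΣG = 0.09691.)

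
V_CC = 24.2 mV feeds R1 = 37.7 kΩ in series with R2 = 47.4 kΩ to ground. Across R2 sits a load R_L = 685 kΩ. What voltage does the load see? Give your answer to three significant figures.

R2 ‖ R_L = (47.4 × 685)/(47.4 + 685) = 44.33 kΩ.
Then V_out = V_CC · R2'/(R1 + R2') = 24.2 × 44.33/82.03 = 13.08 mV.
(Unloaded it would be 13.5 mV; the load pulls it down.)

V_out ≈ 13.1 mV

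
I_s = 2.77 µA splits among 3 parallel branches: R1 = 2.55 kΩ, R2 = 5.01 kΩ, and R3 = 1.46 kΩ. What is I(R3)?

Total conductance ΣG = 1/2.55 + 1/5.01 + 1/1.46 = 1.277 (units of 1/kΩ).
Current divider: I(R3) = I_s · G_k/ΣG = 2.77 × (0.6849/1.277) = 2.77 × 0.5365 = 1.486 µA.

I ≈ 1.49 µA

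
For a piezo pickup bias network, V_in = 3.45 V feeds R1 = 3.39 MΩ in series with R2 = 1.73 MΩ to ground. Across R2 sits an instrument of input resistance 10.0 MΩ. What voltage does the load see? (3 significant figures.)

First combine the lower leg with the load: R2 ‖ R_L = 1.475 MΩ.
Voltage divider with the loaded lower leg: V_out = 3.45 × 1.475/(3.39 + 1.475) = 3.45 × 0.3032 = 1.046 V.

V_out ≈ 1.05 V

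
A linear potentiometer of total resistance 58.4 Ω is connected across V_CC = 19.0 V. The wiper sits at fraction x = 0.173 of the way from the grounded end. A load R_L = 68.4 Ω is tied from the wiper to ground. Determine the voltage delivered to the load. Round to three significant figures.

Split the track: R_lower = x·R_p = 10.10 Ω, R_upper = (1−x)·R_p = 48.30 Ω.
Lower segment in parallel with the load: 10.10 ‖ 68.4 = 8.803 Ω.
Then V_out = V_CC · 8.803/(48.30 + 8.803) = 2.929 V.

V_out ≈ 2.93 V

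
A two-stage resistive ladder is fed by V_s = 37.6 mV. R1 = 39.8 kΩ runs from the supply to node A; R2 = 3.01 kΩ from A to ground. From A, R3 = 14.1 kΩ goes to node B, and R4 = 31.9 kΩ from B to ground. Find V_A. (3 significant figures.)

V_A ≈ 2.49 mV

Node A sees R2 in parallel with the series input of stage 2, R3 + R4 = 46.00 kΩ.
Effective lower resistance at A: R2 ‖ 46.00 = 2.825 kΩ.
V_A = 37.6 × 2.825/(39.8 + 2.825) = 2.492 mV.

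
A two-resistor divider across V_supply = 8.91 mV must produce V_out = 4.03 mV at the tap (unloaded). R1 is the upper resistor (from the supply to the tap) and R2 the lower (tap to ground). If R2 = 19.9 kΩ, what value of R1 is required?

The divider ratio is R2/(R1+R2) = 4.03/8.91 = 0.4523.
Rearranging, R1 = R2·(1−k)/k = 19.9 × 1.211 = 24.10 kΩ.

R1 ≈ 24.1 kΩ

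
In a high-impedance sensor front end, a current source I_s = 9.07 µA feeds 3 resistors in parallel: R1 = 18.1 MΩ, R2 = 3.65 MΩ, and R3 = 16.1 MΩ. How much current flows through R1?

ΣG = 1/18.1 + 1/3.65 + 1/16.1 = 0.3913.
By the current-divider rule, I = I_s · G_k/ΣG = 9.07 × 0.1412 = 1.281 µA.

I ≈ 1.28 µA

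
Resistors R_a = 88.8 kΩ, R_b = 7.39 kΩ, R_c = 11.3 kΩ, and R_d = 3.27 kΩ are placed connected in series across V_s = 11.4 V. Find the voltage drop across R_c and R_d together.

V ≈ 1.50 V

ΣR = 88.8 + 7.39 + 11.3 + 3.27 = 110.8 kΩ.
R_{R_c..R_d} = 11.3 + 3.27 = 14.57 kΩ.
Voltage divider: V = V_s · (14.57 / 110.8) = 11.4 × 0.1315 = 1.500 V.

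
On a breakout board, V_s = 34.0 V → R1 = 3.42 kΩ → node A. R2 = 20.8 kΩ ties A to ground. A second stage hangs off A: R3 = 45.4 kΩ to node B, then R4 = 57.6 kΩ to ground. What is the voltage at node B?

The second stage (R3 + R4 = 103.0 kΩ) loads node A in parallel with R2.
Effective lower resistance at A: R2 ‖ 103.0 = 17.31 kΩ.
First divider: V_A = V_s · 17.31/(3.42 + 17.31) = 28.39 V.
Stage 2 is unloaded, so V_B = V_A · R4/(R3+R4) = 28.39 × 57.6/103.0 = 15.88 V.

V_B ≈ 15.9 V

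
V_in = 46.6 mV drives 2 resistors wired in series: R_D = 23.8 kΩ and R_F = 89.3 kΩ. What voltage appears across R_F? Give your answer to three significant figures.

V ≈ 36.8 mV

ΣR = 23.8 + 89.3 = 113.1 kΩ.
Voltage divider: V = V_in · (89.30 / 113.1) = 46.6 × 0.7896 = 36.79 mV.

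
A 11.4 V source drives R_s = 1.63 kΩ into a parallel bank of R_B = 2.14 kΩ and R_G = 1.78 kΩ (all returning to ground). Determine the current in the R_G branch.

I ≈ 2.39 mA

Equivalent of the parallel group: R_p = 0.9717 kΩ.
V_A by voltage divider: V_A = 11.4 × 0.9717/(1.63 + 0.9717) = 4.258 V.
Branch current I = V_A/R_G = 4.258/1.78 = 2.392 mA.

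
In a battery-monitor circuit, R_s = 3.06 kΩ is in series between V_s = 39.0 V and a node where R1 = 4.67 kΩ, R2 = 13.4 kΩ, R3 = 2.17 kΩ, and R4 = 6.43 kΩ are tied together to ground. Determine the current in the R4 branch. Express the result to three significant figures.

I ≈ 1.61 mA

Parallel bank: R_p = 1/(1/4.67 + 1/13.4 + 1/2.17 + 1/6.43) = 1.105 kΩ.
V_A by voltage divider: V_A = 39.0 × 1.105/(3.06 + 1.105) = 10.35 V.
I(R4) = V_A / R4 = 10.35/6.43 = 1.609 mA.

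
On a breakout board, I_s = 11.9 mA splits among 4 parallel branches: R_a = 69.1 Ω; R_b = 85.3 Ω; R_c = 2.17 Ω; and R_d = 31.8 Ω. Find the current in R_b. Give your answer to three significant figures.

Total conductance ΣG = 1/69.1 + 1/85.3 + 1/2.17 + 1/31.8 = 0.5185 (units of 1/Ω).
By the current-divider rule, I = I_s · G_k/ΣG = 11.9 × 0.02261 = 0.2691 mA.

I ≈ 0.269 mA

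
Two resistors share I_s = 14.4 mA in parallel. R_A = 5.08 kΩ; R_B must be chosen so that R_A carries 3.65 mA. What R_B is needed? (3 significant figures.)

R_B ≈ 1.72 kΩ

In a two-way split, I_A/I_s = R_B/(R_A + R_B).
With f = 0.2535, R_B = R_A · f/(1−f) = 5.08 × 0.3395 = 1.725 kΩ.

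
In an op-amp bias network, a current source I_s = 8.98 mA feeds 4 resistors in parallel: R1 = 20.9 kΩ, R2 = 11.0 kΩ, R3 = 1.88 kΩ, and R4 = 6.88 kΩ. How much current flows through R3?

I ≈ 5.85 mA

ΣG = 1/20.9 + 1/11.0 + 1/1.88 + 1/6.88 = 0.8160.
Current divider: I(R3) = I_s · G_k/ΣG = 8.98 × (0.5319/0.8160) = 8.98 × 0.6518 = 5.854 mA.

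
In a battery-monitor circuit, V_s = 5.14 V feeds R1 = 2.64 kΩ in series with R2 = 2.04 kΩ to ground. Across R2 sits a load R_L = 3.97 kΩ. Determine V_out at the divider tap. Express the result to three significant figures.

V_out ≈ 1.74 V

R2 ‖ R_L = (2.04 × 3.97)/(2.04 + 3.97) = 1.348 kΩ.
Now apply the divider: V_out = 5.14 × 0.3379 = 1.737 V.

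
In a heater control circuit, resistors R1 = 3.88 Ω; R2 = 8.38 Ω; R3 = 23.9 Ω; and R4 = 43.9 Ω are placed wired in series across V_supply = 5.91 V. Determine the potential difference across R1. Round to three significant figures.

V ≈ 0.286 V

Total series resistance ΣR = 3.88 + 8.38 + 23.9 + 43.9 = 80.06 Ω.
By the voltage-divider rule, V = 5.91 × 3.880/80.06 = 0.2864 V.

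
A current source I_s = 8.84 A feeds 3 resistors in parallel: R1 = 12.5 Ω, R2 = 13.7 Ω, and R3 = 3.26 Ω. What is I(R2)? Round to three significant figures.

ΣG = 1/12.5 + 1/13.7 + 1/3.26 = 0.4597.
R2 takes the fraction G_k/ΣG = 0.07299/0.4597 = 0.1588, so I = 8.84 × 0.1588 = 1.404 A.

I ≈ 1.40 A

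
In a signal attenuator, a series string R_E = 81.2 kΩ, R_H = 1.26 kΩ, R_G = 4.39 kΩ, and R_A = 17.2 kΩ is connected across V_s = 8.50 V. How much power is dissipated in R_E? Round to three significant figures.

The common current is I = 8.50/104.0 = 0.08169 mA.
P = I²R = 0.006674 × 81.2 = 0.5419 mW.

P ≈ 0.542 mW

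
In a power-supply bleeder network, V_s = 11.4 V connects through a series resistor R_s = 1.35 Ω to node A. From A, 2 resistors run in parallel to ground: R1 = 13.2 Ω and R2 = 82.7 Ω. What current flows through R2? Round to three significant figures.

Combine the parallel branches: R_p = (1/13.2 + 1/82.7)⁻¹ = 11.38 Ω.
Node voltage V_A = V_s · R_p/(R_s + R_p) = 11.4 × 0.8940 = 10.19 V.
I(R2) = V_A / R2 = 10.19/82.7 = 0.1232 A.

I ≈ 0.123 A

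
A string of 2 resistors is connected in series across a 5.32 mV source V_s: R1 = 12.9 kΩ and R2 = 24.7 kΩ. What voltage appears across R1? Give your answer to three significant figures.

Total series resistance ΣR = 12.9 + 24.7 = 37.60 kΩ.
V = V_s · R/ΣR = 5.32 × 0.3431 = 1.825 mV.

V ≈ 1.83 mV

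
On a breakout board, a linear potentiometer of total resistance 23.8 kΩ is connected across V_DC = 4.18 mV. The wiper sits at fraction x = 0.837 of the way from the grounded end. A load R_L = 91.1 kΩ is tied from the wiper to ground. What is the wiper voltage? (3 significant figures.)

V_out ≈ 3.38 mV

Split the track: R_lower = x·R_p = 19.92 kΩ, R_upper = (1−x)·R_p = 3.879 kΩ.
(x·R_p) ‖ R_L = 16.35 kΩ.
V_out = 4.18 × 16.35/(3.879 + 16.35) = 3.378 mV.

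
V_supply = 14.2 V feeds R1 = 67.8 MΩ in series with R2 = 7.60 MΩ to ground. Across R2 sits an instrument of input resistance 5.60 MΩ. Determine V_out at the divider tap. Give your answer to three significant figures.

R2 ‖ R_L = (7.60 × 5.60)/(7.60 + 5.60) = 3.224 MΩ.
Voltage divider with the loaded lower leg: V_out = 14.2 × 3.224/(67.8 + 3.224) = 14.2 × 0.04540 = 0.6446 V.

V_out ≈ 0.645 V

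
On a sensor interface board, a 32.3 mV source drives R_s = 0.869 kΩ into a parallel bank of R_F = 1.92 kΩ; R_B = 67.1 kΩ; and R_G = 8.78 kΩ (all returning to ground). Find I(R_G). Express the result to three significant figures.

Combine the parallel branches: R_p = (1/1.92 + 1/67.1 + 1/8.78)⁻¹ = 1.539 kΩ.
V_A = 32.3 × 1.539/2.408 = 20.65 mV.
Branch current I = V_A/R_G = 20.65/8.78 = 2.351 µA.

I ≈ 2.35 µA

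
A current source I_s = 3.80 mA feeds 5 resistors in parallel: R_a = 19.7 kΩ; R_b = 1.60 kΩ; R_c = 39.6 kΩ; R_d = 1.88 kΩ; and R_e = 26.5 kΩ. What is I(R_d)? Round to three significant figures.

Conductances: ΣG = 1/19.7 + 1/1.60 + 1/39.6 + 1/1.88 + 1/26.5 = 1.271 (1/kΩ).
R_d takes the fraction G_k/ΣG = 0.5319/1.271 = 0.4186, so I = 3.80 × 0.4186 = 1.591 mA.

I ≈ 1.59 mA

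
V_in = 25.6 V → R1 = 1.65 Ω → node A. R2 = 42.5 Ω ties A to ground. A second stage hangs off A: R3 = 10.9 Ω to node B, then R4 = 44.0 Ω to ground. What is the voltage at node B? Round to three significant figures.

Node A sees R2 in parallel with the series input of stage 2, R3 + R4 = 54.90 Ω.
Effective lower resistance at A: R2 ‖ 54.90 = 23.96 Ω.
V_A = 25.6 × 23.96/(1.65 + 23.96) = 23.95 V.
Stage 2 is unloaded, so V_B = V_A · R4/(R3+R4) = 23.95 × 44.0/54.90 = 19.20 V.

V_B ≈ 19.2 V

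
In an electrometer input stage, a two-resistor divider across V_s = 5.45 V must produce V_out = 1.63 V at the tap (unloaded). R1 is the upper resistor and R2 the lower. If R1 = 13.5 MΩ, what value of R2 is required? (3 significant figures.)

R2 ≈ 5.76 MΩ

V_out/V_s = R2/(R1+R2) = 0.2991.
R2 = R1 · 0.2991/(1 − 0.2991) = 5.760 MΩ.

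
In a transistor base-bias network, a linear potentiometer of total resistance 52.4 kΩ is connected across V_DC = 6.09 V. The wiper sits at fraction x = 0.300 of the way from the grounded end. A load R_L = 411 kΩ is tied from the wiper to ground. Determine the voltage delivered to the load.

V_out ≈ 1.78 V

The pot divides into 36.68 kΩ above the wiper and 15.72 kΩ below.
(x·R_p) ‖ R_L = 15.14 kΩ.
Then V_out = V_DC · 15.14/(36.68 + 15.14) = 1.779 V.
(Unloaded: V_out = x·V_DC = 1.83 V.)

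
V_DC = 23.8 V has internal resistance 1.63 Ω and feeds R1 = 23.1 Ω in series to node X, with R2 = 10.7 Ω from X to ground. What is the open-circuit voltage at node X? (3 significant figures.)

R1' = 1.63 + 23.1 = 24.73 Ω (source resistance + R1).
V_th is the unloaded tap voltage: V_DC · R2/(R1'+R2) = 23.8 × 0.3020 = 7.188 V.

V_th ≈ 7.19 V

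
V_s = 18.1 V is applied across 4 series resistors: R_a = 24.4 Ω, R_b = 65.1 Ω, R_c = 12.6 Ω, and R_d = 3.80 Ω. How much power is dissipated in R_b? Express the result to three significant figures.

The common current is I = 18.1/105.9 = 0.1709 A.
P(R_b) = I²·R_b = (0.1709)² × 65.1 = 1.902 W.

P ≈ 1.90 W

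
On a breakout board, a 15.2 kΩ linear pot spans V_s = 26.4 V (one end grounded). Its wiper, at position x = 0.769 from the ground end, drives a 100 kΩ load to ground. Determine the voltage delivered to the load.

Split the track: R_lower = x·R_p = 11.69 kΩ, R_upper = (1−x)·R_p = 3.511 kΩ.
Lower segment in parallel with the load: 11.69 ‖ 100 = 10.47 kΩ.
Loaded-divider output: V_out = 26.4 × 0.7488 = 19.77 V.
(Unloaded: V_out = x·V_s = 20.3 V.)

V_out ≈ 19.8 V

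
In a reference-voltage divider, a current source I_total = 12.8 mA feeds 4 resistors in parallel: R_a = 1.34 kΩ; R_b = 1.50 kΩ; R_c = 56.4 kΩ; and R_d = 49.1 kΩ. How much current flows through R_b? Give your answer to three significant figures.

Conductances: ΣG = 1/1.34 + 1/1.50 + 1/56.4 + 1/49.1 = 1.451 (1/kΩ).
Current divider: I(R_b) = I_total · G_k/ΣG = 12.8 × (0.6667/1.451) = 12.8 × 0.4594 = 5.881 mA.

I ≈ 5.88 mA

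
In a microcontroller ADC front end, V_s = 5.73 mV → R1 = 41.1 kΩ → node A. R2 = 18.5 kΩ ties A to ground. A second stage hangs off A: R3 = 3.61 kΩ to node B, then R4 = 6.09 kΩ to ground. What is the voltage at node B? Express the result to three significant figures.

V_B ≈ 0.482 mV

Node A sees R2 in parallel with the series input of stage 2, R3 + R4 = 9.700 kΩ.
R2 ‖ (R3+R4) = 6.363 kΩ.
V_A = 5.73 × 6.363/(41.1 + 6.363) = 0.7682 mV.
Stage 2 is unloaded, so V_B = V_A · R4/(R3+R4) = 0.7682 × 6.09/9.700 = 0.4823 mV.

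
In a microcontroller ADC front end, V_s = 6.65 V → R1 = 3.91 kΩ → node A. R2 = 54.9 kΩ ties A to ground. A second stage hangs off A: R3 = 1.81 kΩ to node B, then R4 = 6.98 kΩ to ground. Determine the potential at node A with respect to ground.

V_A ≈ 4.39 V

Node A sees R2 in parallel with the series input of stage 2, R3 + R4 = 8.790 kΩ.
R2 ‖ (R3+R4) = 7.577 kΩ.
So V_A = 6.65 × 0.6596 = 4.386 V.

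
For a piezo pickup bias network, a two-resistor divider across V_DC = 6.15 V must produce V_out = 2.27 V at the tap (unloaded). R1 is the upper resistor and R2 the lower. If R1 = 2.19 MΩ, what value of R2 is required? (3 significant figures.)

R2 ≈ 1.28 MΩ

Required fraction k = V_out/V_DC = 0.3691.
Rearranging, R2 = R1·k/(1−k) = 2.19 × 0.5851 = 1.281 MΩ.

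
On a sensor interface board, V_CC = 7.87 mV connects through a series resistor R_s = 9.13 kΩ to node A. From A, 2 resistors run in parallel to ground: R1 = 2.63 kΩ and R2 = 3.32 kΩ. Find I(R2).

Parallel bank: R_p = 1/(1/2.63 + 1/3.32) = 1.467 kΩ.
Node voltage V_A = V_CC · R_p/(R_s + R_p) = 7.87 × 0.1385 = 1.090 mV.
I(R2) = V_A / R2 = 1.090/3.32 = 0.3283 µA.

I ≈ 0.328 µA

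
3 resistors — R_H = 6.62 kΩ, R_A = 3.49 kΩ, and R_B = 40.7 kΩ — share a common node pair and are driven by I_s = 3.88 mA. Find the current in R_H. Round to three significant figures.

Total conductance ΣG = 1/6.62 + 1/3.49 + 1/40.7 = 0.4622 (units of 1/kΩ).
By the current-divider rule, I = I_s · G_k/ΣG = 3.88 × 0.3269 = 1.268 mA.

I ≈ 1.27 mA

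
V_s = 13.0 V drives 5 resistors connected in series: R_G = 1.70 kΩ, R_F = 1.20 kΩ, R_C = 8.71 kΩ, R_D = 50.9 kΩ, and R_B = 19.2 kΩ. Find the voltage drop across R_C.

Total series resistance ΣR = 1.70 + 1.20 + 8.71 + 50.9 + 19.2 = 81.71 kΩ.
By the voltage-divider rule, V = 13.0 × 8.710/81.71 = 1.386 V.

V ≈ 1.39 V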